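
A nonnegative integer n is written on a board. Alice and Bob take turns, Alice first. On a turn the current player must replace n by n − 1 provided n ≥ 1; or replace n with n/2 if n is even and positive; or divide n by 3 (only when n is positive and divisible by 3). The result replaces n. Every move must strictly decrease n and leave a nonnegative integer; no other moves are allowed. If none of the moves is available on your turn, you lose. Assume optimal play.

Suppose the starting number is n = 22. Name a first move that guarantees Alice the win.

Move to 11.

Classify positions by backward induction: terminal positions (no move available) are L. From any other position, the mover wins iff some move reaches an L.
n=0: no move → L
n=1: can move to 0, which is L ⇒ W
n=2: the only move is to 1(W), a W ⇒ L
n=3: can move to 2, which is L ⇒ W
n=4: can move to 2, which is L ⇒ W
n=5: the only move is to 4(W), a W ⇒ L
n=6: can move to 2, which is L ⇒ W
n=7: the only move is to 6(W), a W ⇒ L
n=8: can move to 7, which is L ⇒ W
n=9: moves to 3(W), 8(W); every one is W ⇒ L
n=10: can move to 5, which is L ⇒ W
n=11: the only move is to 10(W), a W ⇒ L
n=12: can move to 11, which is L ⇒ W
n=13: the only move is to 12(W), a W ⇒ L
n=14: can move to 7, which is L ⇒ W
n=15: can move to 5, which is L ⇒ W
n=16: moves to 8(W), 15(W); every one is W ⇒ L
n=17: can move to 16, which is L ⇒ W
n=18: can move to 9, which is L ⇒ W
n=19: the only move is to 18(W), a W ⇒ L
n=20: can move to 19, which is L ⇒ W
n=21: can move to 7, which is L ⇒ W
n=22: can move to 11, which is L ⇒ W
From 22, the L positions reachable in one move are: 11.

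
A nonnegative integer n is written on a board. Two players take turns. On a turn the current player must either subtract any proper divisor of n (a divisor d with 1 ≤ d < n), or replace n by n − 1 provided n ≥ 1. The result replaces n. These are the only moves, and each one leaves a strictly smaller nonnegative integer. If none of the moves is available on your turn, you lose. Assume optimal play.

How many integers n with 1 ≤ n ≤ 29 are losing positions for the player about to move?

Use the standard recursion: the mover loses at a terminal position; elsewhere, the mover wins exactly when some move hands the opponent an L position.
n=0: no move → L
n=1: can move to 0, which is L ⇒ W
n=2: the only move is to 1(W), a W ⇒ L
n=3: can move to 2, which is L ⇒ W
n=4: can move to 2, which is L ⇒ W
n=5: the only move is to 4(W), a W ⇒ L
n=6: can move to 5, which is L ⇒ W
n=7: the only move is to 6(W), a W ⇒ L
n=8: can move to 7, which is L ⇒ W
n=9: moves to 6(W), 8(W); every one is W ⇒ L
n=10: can move to 5, which is L ⇒ W
n=11: the only move is to 10(W), a W ⇒ L
n=12: can move to 9, which is L ⇒ W
n=13: the only move is to 12(W), a W ⇒ L
n=14: can move to 7, which is L ⇒ W
n=15: moves to 10(W), 12(W), 14(W); every one is W ⇒ L
n=16: can move to 15, which is L ⇒ W
n=17: the only move is to 16(W), a W ⇒ L
n=18: can move to 9, which is L ⇒ W
n=19: the only move is to 18(W), a W ⇒ L
n=20: can move to 15, which is L ⇒ W
n=21: moves to 14(W), 18(W), 20(W); every one is W ⇒ L
n=22: can move to 11, which is L ⇒ W
n=23: the only move is to 22(W), a W ⇒ L
n=24: can move to 21, which is L ⇒ W
n=25: moves to 20(W), 24(W); every one is W ⇒ L
n=26: can move to 13, which is L ⇒ W
n=27: moves to 18(W), 24(W), 26(W); every one is W ⇒ L
n=28: can move to 21, which is L ⇒ W
n=29: the only move is to 28(W), a W ⇒ L
L entries with 1 ≤ n ≤ 29 (n=0 is outside the asked range and is not counted): n = 2, 5, 7, 9, 11, 13, 15, 17, 19, 21, 23, 25, 27, 29; that makes 14.

14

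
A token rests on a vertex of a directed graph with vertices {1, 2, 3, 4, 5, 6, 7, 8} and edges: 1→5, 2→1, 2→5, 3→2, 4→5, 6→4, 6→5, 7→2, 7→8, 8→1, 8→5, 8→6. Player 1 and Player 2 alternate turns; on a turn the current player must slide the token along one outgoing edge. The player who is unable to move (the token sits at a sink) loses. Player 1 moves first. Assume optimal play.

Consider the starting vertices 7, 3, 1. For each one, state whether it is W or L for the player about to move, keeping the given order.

Build the W/L table. Terminal = L. A non-terminal position is W if it has a move to some L; otherwise it is L.
Every edge goes from a vertex to one that appears earlier in the order 5, 4, 6, 1, 2, 8, 7, 3, so processing vertices in that order labels each vertex after all of its successors.
5: no outgoing edge → L
4: W (go to 5, an L position)
6: W (go to 5, an L position)
1: W (go to 5, an L position)
2: W (go to 5, an L position)
8: W (go to 5, an L position)
7: L (options 8(W), 2(W) are all W)
3: L (sole option 2(W) is W)

7: L, 3: L, 1: W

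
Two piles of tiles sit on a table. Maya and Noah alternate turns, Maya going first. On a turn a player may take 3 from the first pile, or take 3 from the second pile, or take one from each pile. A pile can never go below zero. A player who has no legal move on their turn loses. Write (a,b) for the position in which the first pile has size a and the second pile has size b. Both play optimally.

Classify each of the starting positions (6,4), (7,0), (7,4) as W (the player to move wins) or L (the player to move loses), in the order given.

Label each position W (a win for the player to move) or L (a loss). A position with no legal move is L; any other position is W exactly when some move reaches an L, and L when every move reaches a W.
No move ever increases a pile, so every position that can arise here has a ≤ 7 and b ≤ 4; it is enough to label the cells with 0 ≤ a ≤ 7 and 0 ≤ b ≤ 4.
Every move lowers a or b (never raises either), so fill the grid row by row in increasing a, and left to right within a row: each cell's successors are then already labelled.
      b=0  b=1  b=2  b=3  b=4
a=0:    L    L    L    W    W
a=1:    L    W    W    W    L
a=2:    L    W    L    W    L
a=3:    W    W    W    W    L
a=4:    W    L    L    L    W
a=5:    W    L    W    W    W
a=6:    L    L    W    W    W
a=7:    L    W    W    W    L
Cells with no legal move (terminal, hence L): (0,0), (0,1), (0,2), (1,0), (2,0).
The remaining L cells, each justified by listing all of its moves:
(1,4): only reaches (1,1)(W), (0,3)(W), all W → L
(2,2): only reaches (1,1)(W), which is W → L
(2,4): only reaches (2,1)(W), (1,3)(W), all W → L
(3,4): only reaches (0,4)(W), (3,1)(W), (2,3)(W), all W → L
(4,1): only reaches (1,1)(W), (3,0)(W), all W → L
(4,2): only reaches (1,2)(W), (3,1)(W), all W → L
(4,3): only reaches (1,3)(W), (4,0)(W), (3,2)(W), all W → L
(5,1): only reaches (2,1)(W), (4,0)(W), all W → L
(6,0): only reaches (3,0)(W), which is W → L
(6,1): only reaches (3,1)(W), (5,0)(W), all W → L
(7,0): only reaches (4,0)(W), which is W → L
(7,4): only reaches (4,4)(W), (7,1)(W), (6,3)(W), all W → L
Every other cell has at least one move into one of the L cells above, so it is W.
(6,4): the move to (3,4) reaches an L cell, so W
(7,0): one of the L cells justified above, so L
(7,4): one of the L cells justified above, so L

(6,4): W, (7,0): L, (7,4): L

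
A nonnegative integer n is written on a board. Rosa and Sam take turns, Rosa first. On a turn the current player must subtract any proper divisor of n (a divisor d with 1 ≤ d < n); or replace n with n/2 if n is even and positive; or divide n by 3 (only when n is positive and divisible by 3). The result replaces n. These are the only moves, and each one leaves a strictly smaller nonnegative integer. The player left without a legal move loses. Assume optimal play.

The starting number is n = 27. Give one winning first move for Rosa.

Work bottom-up. With no move the player to move loses. Otherwise the position is W if at least one move leads to an L position for the opponent, and L if every move leads to a W.
n=0: no move → L
n=1: no move → L
n=2: can move to 1, which is L ⇒ W
n=3: can move to 1, which is L ⇒ W
n=4: moves to 2(W), 3(W); every one is W ⇒ L
n=5: can move to 4, which is L ⇒ W
n=6: can move to 4, which is L ⇒ W
n=7: the only move is to 6(W), a W ⇒ L
n=8: can move to 4, which is L ⇒ W
n=9: moves to 3(W), 6(W), 8(W); every one is W ⇒ L
n=10: can move to 9, which is L ⇒ W
n=11: the only move is to 10(W), a W ⇒ L
n=12: can move to 4, which is L ⇒ W
n=13: the only move is to 12(W), a W ⇒ L
n=14: can move to 7, which is L ⇒ W
n=15: moves to 5(W), 10(W), 12(W), 14(W); every one is W ⇒ L
n=16: can move to 15, which is L ⇒ W
n=17: the only move is to 16(W), a W ⇒ L
n=18: can move to 9, which is L ⇒ W
n=19: the only move is to 18(W), a W ⇒ L
n=20: can move to 15, which is L ⇒ W
n=21: can move to 7, which is L ⇒ W
n=22: can move to 11, which is L ⇒ W
n=23: the only move is to 22(W), a W ⇒ L
n=24: can move to 23, which is L ⇒ W
n=25: moves to 20(W), 24(W); every one is W ⇒ L
n=26: can move to 13, which is L ⇒ W
n=27: can move to 9, which is L ⇒ W
From 27, the L positions reachable in one move are: 9.

Move to 9.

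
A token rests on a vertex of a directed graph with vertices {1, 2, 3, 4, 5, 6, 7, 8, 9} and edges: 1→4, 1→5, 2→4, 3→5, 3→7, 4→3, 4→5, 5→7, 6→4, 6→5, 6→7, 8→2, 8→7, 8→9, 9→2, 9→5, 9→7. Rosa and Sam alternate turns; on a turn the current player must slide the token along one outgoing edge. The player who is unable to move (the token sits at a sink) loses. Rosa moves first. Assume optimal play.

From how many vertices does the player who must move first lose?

2

Use the standard recursion: the mover loses at a terminal position; elsewhere, the mover wins exactly when some move hands the opponent an L position.
Every edge goes from a vertex to one that appears earlier in the order 7, 5, 3, 4, 6, 2, 1, 9, 8, so processing vertices in that order labels each vertex after all of its successors.
7: no outgoing edge → L
5: can move to 7, which is L ⇒ W
3: can move to 7, which is L ⇒ W
4: moves to 3(W), 5(W); every one is W ⇒ L
6: can move to 4, which is L ⇒ W
2: can move to 4, which is L ⇒ W
1: can move to 4, which is L ⇒ W
9: can move to 7, which is L ⇒ W
8: can move to 7, which is L ⇒ W
The L vertices are 4, 7; that is 2 in all.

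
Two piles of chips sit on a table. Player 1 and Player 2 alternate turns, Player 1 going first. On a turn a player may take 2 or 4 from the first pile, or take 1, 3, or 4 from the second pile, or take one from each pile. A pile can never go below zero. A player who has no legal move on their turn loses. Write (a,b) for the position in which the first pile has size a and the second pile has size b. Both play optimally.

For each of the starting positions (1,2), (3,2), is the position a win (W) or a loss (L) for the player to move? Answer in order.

Build the W/L table. Terminal = L. A non-terminal position is W if it has a move to some L; otherwise it is L.
No move ever increases a pile, so every position that can arise here has a ≤ 3 and b ≤ 2; it is enough to label the cells with 0 ≤ a ≤ 3 and 0 ≤ b ≤ 2.
Every move lowers a or b (never raises either), so fill the grid row by row in increasing a, and left to right within a row: each cell's successors are then already labelled.
      b=0  b=1  b=2
a=0:    L    W    L
a=1:    L    W    L
a=2:    W    W    W
a=3:    W    L    W
Cells with no legal move (terminal, hence L): (0,0), (1,0).
The remaining L cells, each justified by listing all of its moves:
(0,2): L (sole option (0,1)(W) is W)
(1,2): L (options (1,1)(W), (0,1)(W) are all W)
(3,1): L (options (1,1)(W), (3,0)(W), (2,0)(W) are all W)
Every other cell has at least one move into one of the L cells above, so it is W.
(1,2): one of the L cells justified above, so L
(3,2): the move to (1,2) reaches an L cell, so W

(1,2): L, (3,2): W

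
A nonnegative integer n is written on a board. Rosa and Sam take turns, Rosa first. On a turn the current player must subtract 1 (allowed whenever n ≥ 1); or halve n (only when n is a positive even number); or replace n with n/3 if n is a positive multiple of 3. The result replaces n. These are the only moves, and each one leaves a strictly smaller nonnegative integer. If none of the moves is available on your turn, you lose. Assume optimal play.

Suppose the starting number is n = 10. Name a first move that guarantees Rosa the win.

Label each position W (a win for the player to move) or L (a loss). A position with no legal move is L; any other position is W exactly when some move reaches an L, and L when every move reaches a W.
n=0: no move → L
n=1: reaches L-position 0 → W
n=2: only reaches 1(W), which is W → L
n=3: reaches L-position 2 → W
n=4: reaches L-position 2 → W
n=5: only reaches 4(W), which is W → L
n=6: reaches L-position 2 → W
n=7: only reaches 6(W), which is W → L
n=8: reaches L-position 7 → W
n=9: only reaches 3(W), 8(W), all W → L
n=10: reaches L-position 5 → W
From 10, the L positions reachable in one move are: 5, 9. Any move reaching one of these is winning.

Move to 5.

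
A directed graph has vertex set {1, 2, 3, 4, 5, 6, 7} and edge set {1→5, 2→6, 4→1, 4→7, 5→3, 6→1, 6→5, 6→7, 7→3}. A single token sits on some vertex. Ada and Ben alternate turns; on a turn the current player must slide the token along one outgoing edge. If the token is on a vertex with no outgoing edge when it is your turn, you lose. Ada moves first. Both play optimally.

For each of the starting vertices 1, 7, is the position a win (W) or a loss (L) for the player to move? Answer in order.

Build the W/L table. Terminal = L. A non-terminal position is W if it has a move to some L; otherwise it is L.
Every edge goes from a vertex to one that appears earlier in the order 3, 5, 7, 1, 6, 2, 4, so processing vertices in that order labels each vertex after all of its successors.
3: no outgoing edge → L
5: W (go to 3, an L position)
7: W (go to 3, an L position)
1: L (sole option 5(W) is W)
6: W (go to 1, an L position)
2: L (sole option 6(W) is W)
4: W (go to 1, an L position)

1: L, 7: W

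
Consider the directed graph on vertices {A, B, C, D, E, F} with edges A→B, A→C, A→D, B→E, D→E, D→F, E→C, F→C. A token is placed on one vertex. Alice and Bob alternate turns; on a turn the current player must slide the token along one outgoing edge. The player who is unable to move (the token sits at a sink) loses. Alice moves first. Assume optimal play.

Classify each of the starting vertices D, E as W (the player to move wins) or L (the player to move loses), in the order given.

D: L, E: W

Work bottom-up. With no move the player to move loses. Otherwise the position is W if at least one move leads to an L position for the opponent, and L if every move leads to a W.
Every edge goes from a vertex to one that appears earlier in the order C, E, F, D, B, A, so processing vertices in that order labels each vertex after all of its successors.
C: no outgoing edge → L
E: reaches L-position C → W
F: reaches L-position C → W
D: only reaches F(W), E(W), all W → L
B: only reaches E(W), which is W → L
A: reaches L-position B → W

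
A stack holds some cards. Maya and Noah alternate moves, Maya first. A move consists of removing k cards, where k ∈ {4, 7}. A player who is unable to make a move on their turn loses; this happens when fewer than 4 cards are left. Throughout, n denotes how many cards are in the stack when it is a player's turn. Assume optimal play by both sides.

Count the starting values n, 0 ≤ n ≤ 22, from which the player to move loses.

9

Positions with no move are L. A position that does have a move is losing for the player to move precisely when every available move leads to a winning position for the opponent. Fill in the labels:
n=0: no move → L
n=1: no move → L
n=2: no move → L
n=3: no move → L
n=4: can move to 0, which is L ⇒ W
n=5: can move to 1, which is L ⇒ W
n=6: can move to 2, which is L ⇒ W
n=7: can move to 3, which is L ⇒ W
n=8: can move to 1, which is L ⇒ W
n=9: can move to 2, which is L ⇒ W
n=10: can move to 3, which is L ⇒ W
n=11: moves to 7(W), 4(W); every one is W ⇒ L
n=12: moves to 8(W), 5(W); every one is W ⇒ L
n=13: moves to 9(W), 6(W); every one is W ⇒ L
n=14: moves to 10(W), 7(W); every one is W ⇒ L
n=15: can move to 11, which is L ⇒ W
n=16: can move to 12, which is L ⇒ W
n=17: can move to 13, which is L ⇒ W
n=18: can move to 14, which is L ⇒ W
n=19: can move to 12, which is L ⇒ W
n=20: can move to 13, which is L ⇒ W
n=21: can move to 14, which is L ⇒ W
n=22: moves to 18(W), 15(W); every one is W ⇒ L
L entries with 0 ≤ n ≤ 22: n = 0, 1, 2, 3, 11, 12, 13, 14, 22; that makes 9.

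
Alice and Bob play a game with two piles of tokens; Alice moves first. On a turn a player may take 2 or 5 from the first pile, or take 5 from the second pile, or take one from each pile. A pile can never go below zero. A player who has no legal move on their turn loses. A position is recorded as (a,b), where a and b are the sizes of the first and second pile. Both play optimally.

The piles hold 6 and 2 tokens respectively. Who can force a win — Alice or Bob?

Bob wins.

Build the W/L table. Terminal = L. A non-terminal position is W if it has a move to some L; otherwise it is L.
No move ever increases a pile, so every position that can arise here has a ≤ 6 and b ≤ 2; it is enough to label the cells with 0 ≤ a ≤ 6 and 0 ≤ b ≤ 2.
Every move lowers a or b (never raises either), so fill the grid row by row in increasing a, and left to right within a row: each cell's successors are then already labelled.
      b=0  b=1  b=2
a=0:    L    L    L
a=1:    L    W    W
a=2:    W    W    W
a=3:    W    L    L
a=4:    L    L    W
a=5:    W    W    W
a=6:    W    W    L
Cells with no legal move (terminal, hence L): (0,0), (0,1), (0,2), (1,0).
The remaining L cells, each justified by listing all of its moves:
(3,1): moves to (1,1)(W), (2,0)(W); every one is W ⇒ L
(3,2): moves to (1,2)(W), (2,1)(W); every one is W ⇒ L
(4,0): the only move is to (2,0)(W), a W ⇒ L
(4,1): moves to (2,1)(W), (3,0)(W); every one is W ⇒ L
(6,2): moves to (4,2)(W), (1,2)(W), (5,1)(W); every one is W ⇒ L
Every other cell has at least one move into one of the L cells above, so it is W.
The starting position (6,2) is L: whatever Alice does, the opponent receives a W position.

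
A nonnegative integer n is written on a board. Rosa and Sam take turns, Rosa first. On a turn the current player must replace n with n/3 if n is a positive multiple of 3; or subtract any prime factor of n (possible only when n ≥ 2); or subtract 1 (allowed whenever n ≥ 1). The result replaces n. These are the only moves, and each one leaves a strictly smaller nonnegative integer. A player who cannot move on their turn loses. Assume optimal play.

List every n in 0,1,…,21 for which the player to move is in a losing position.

0, 4, 8, 14, 18

Label each position W (a win for the player to move) or L (a loss). A position with no legal move is L; any other position is W exactly when some move reaches an L, and L when every move reaches a W.
n=0: no move → L
n=1: reaches L-position 0 → W
n=2: reaches L-position 0 → W
n=3: reaches L-position 0 → W
n=4: only reaches 2(W), 3(W), all W → L
n=5: reaches L-position 0 → W
n=6: reaches L-position 4 → W
n=7: reaches L-position 0 → W
n=8: only reaches 6(W), 7(W), all W → L
n=9: reaches L-position 8 → W
n=10: reaches L-position 8 → W
n=11: reaches L-position 0 → W
n=12: reaches L-position 4 → W
n=13: reaches L-position 0 → W
n=14: only reaches 7(W), 12(W), 13(W), all W → L
n=15: reaches L-position 14 → W
n=16: reaches L-position 14 → W
n=17: reaches L-position 0 → W
n=18: only reaches 6(W), 15(W), 16(W), 17(W), all W → L
n=19: reaches L-position 0 → W
n=20: reaches L-position 18 → W
n=21: reaches L-position 14 → W
Reading off the rows marked L gives the requested list; there are 5 such values of n.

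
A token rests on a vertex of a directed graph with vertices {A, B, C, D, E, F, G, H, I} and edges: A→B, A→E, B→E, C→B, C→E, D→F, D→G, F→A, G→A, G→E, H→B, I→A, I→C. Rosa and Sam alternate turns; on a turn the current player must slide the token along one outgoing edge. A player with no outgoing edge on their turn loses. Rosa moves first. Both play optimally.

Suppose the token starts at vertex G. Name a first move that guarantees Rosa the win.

Classify positions by backward induction: terminal positions (no move available) are L. From any other position, the mover wins iff some move reaches an L.
Every edge goes from a vertex to one that appears earlier in the order E, B, A, H, G, F, C, I, D, so processing vertices in that order labels each vertex after all of its successors.
E: no outgoing edge → L
B: reaches L-position E → W
A: reaches L-position E → W
H: only reaches B(W), which is W → L
G: reaches L-position E → W
F: only reaches A(W), which is W → L
C: reaches L-position E → W
I: only reaches C(W), A(W), all W → L
D: reaches L-position F → W
From G, the L positions reachable in one move are: E.

Move to E.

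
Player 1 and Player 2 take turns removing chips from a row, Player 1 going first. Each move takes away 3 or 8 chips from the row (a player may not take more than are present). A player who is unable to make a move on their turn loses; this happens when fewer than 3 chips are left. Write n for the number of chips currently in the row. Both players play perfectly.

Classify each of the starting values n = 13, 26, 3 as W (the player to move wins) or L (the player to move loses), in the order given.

13: L, 26: W, 3: W

Work bottom-up. With no move the player to move loses. Otherwise the position is W if at least one move leads to an L position for the opponent, and L if every move leads to a W.
n=0: no move → L
n=1: no move → L
n=2: no move → L
n=3: W (go to 0, an L position)
n=4: W (go to 1, an L position)
n=5: W (go to 2, an L position)
n=6: L (sole option 3(W) is W)
n=7: L (sole option 4(W) is W)
n=8: W (go to 0, an L position)
n=9: W (go to 6, an L position)
n=10: W (go to 7, an L position)
n=11: L (options 8(W), 3(W) are all W)
n=12: L (options 9(W), 4(W) are all W)
n=13: L (options 10(W), 5(W) are all W)
n=14: W (go to 11, an L position)
n=15: W (go to 12, an L position)
n=16: W (go to 13, an L position)
n=17: L (options 14(W), 9(W) are all W)
n=18: L (options 15(W), 10(W) are all W)
n=19: W (go to 11, an L position)
n=20: W (go to 17, an L position)
n=21: W (go to 18, an L position)
n=22: L (options 19(W), 14(W) are all W)
n=23: L (options 20(W), 15(W) are all W)
n=24: L (options 21(W), 16(W) are all W)
n=25: W (go to 22, an L position)
n=26: W (go to 23, an L position)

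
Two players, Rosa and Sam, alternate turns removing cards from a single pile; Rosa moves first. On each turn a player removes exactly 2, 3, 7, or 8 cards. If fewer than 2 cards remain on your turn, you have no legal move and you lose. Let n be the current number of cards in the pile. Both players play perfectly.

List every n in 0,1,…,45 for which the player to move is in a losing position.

Use the standard recursion: the mover loses at a terminal position; elsewhere, the mover wins exactly when some move hands the opponent an L position.
n=0: no move → L
n=1: no move → L
n=2: reaches L-position 0 → W
n=3: reaches L-position 1 → W
n=4: reaches L-position 1 → W
n=5: only reaches 3(W), 2(W), all W → L
n=6: only reaches 4(W), 3(W), all W → L
n=7: reaches L-position 5 → W
n=8: reaches L-position 6 → W
n=9: reaches L-position 6 → W
n=10: only reaches 8(W), 7(W), 3(W), 2(W), all W → L
n=11: only reaches 9(W), 8(W), 4(W), 3(W), all W → L
n=12: reaches L-position 10 → W
n=13: reaches L-position 11 → W
n=14: reaches L-position 11 → W
n=15: only reaches 13(W), 12(W), 8(W), 7(W), all W → L
n=16: only reaches 14(W), 13(W), 9(W), 8(W), all W → L
n=17: reaches L-position 15 → W
n=18: reaches L-position 16 → W
n=19: reaches L-position 16 → W
n=20: only reaches 18(W), 17(W), 13(W), 12(W), all W → L
n=21: only reaches 19(W), 18(W), 14(W), 13(W), all W → L
n=22: reaches L-position 20 → W
n=23: reaches L-position 21 → W
n=24: reaches L-position 21 → W
n=25: only reaches 23(W), 22(W), 18(W), 17(W), all W → L
n=26: only reaches 24(W), 23(W), 19(W), 18(W), all W → L
n=27: reaches L-position 25 → W
n=28: reaches L-position 26 → W
n=29: reaches L-position 26 → W
n=30: only reaches 28(W), 27(W), 23(W), 22(W), all W → L
n=31: only reaches 29(W), 28(W), 24(W), 23(W), all W → L
n=32: reaches L-position 30 → W
n=33: reaches L-position 31 → W
n=34: reaches L-position 31 → W
n=35: only reaches 33(W), 32(W), 28(W), 27(W), all W → L
n=36: only reaches 34(W), 33(W), 29(W), 28(W), all W → L
n=37: reaches L-position 35 → W
n=38: reaches L-position 36 → W
n=39: reaches L-position 36 → W
n=40: only reaches 38(W), 37(W), 33(W), 32(W), all W → L
n=41: only reaches 39(W), 38(W), 34(W), 33(W), all W → L
n=42: reaches L-position 40 → W
n=43: reaches L-position 41 → W
n=44: reaches L-position 41 → W
n=45: only reaches 43(W), 42(W), 38(W), 37(W), all W → L
The losing starting values of n are exactly the entries labelled L in this table (19 of them).

0, 1, 5, 6, 10, 11, 15, 16, 20, 21, 25, 26, 30, 31, 35, 36, 40, 41, 45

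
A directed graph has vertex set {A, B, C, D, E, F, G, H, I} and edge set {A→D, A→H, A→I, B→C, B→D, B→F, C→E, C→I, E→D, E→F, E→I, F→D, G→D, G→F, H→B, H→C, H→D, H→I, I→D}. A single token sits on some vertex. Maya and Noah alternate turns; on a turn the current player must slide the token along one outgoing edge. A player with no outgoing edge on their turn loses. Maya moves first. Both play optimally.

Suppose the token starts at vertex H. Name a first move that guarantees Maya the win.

Label each position W (a win for the player to move) or L (a loss). A position with no legal move is L; any other position is W exactly when some move reaches an L, and L when every move reaches a W.
Every edge goes from a vertex to one that appears earlier in the order D, F, I, E, C, B, H, G, A, so processing vertices in that order labels each vertex after all of its successors.
D: no outgoing edge → L
F: W (go to D, an L position)
I: W (go to D, an L position)
E: W (go to D, an L position)
C: L (options E(W), I(W) are all W)
B: W (go to C, an L position)
H: W (go to C, an L position)
G: W (go to D, an L position)
A: W (go to D, an L position)
From H, the L positions reachable in one move are: C, D. Any move reaching one of these is winning.

Move to C.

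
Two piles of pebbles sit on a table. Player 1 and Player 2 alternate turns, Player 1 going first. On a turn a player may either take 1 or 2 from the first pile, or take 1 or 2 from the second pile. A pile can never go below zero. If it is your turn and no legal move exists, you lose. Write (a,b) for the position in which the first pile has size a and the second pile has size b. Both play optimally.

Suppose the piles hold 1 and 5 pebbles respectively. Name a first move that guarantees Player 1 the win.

Positions with no move are L. A position that does have a move is losing for the player to move precisely when every available move leads to a winning position for the opponent. Fill in the labels:
No move ever increases a pile, so every position that can arise here has a ≤ 1 and b ≤ 5; it is enough to label the cells with 0 ≤ a ≤ 1 and 0 ≤ b ≤ 5.
Every move lowers a or b (never raises either), so fill the grid row by row in increasing a, and left to right within a row: each cell's successors are then already labelled.
      b=0  b=1  b=2  b=3  b=4  b=5
a=0:    L    W    W    L    W    W
a=1:    W    L    W    W    L    W
Cells with no legal move (terminal, hence L): (0,0).
The remaining L cells, each justified by listing all of its moves:
(0,3): L (options (0,2)(W), (0,1)(W) are all W)
(1,1): L (options (0,1)(W), (1,0)(W) are all W)
(1,4): L (options (0,4)(W), (1,3)(W), (1,2)(W) are all W)
Every other cell has at least one move into one of the L cells above, so it is W.
From (1,5), the L positions reachable in one move are: (1,4).

Move to (1,4).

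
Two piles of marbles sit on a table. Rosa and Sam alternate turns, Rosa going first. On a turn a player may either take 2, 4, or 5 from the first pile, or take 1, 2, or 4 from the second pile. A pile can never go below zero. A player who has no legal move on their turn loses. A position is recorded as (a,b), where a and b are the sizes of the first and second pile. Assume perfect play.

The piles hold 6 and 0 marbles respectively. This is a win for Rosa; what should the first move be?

Move to (1,0).

Positions with no move are L. A position that does have a move is losing for the player to move precisely when every available move leads to a winning position for the opponent. Fill in the labels:
No move ever increases a pile, so every position that can arise here has a ≤ 6 and b ≤ 0; it is enough to label the cells with 0 ≤ a ≤ 6 and 0 ≤ b ≤ 0.
Every move lowers a or b (never raises either), so fill the grid row by row in increasing a, and left to right within a row: each cell's successors are then already labelled.
      b=0
a=0:    L
a=1:    L
a=2:    W
a=3:    W
a=4:    W
a=5:    W
a=6:    W
Cells with no legal move (terminal, hence L): (0,0), (1,0).
Every other cell has at least one move into one of the L cells above, so it is W.
From (6,0), the L positions reachable in one move are: (1,0).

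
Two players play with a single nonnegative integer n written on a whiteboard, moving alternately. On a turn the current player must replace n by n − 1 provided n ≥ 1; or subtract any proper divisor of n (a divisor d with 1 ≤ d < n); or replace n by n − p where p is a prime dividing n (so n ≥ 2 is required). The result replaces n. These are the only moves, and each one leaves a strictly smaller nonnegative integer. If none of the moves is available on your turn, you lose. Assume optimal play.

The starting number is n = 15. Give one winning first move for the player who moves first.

Label each position W (a win for the player to move) or L (a loss). A position with no legal move is L; any other position is W exactly when some move reaches an L, and L when every move reaches a W.
n=0: no move → L
n=1: can move to 0, which is L ⇒ W
n=2: can move to 0, which is L ⇒ W
n=3: can move to 0, which is L ⇒ W
n=4: moves to 2(W), 3(W); every one is W ⇒ L
n=5: can move to 0, which is L ⇒ W
n=6: can move to 4, which is L ⇒ W
n=7: can move to 0, which is L ⇒ W
n=8: can move to 4, which is L ⇒ W
n=9: moves to 6(W), 8(W); every one is W ⇒ L
n=10: can move to 9, which is L ⇒ W
n=11: can move to 0, which is L ⇒ W
n=12: can move to 9, which is L ⇒ W
n=13: can move to 0, which is L ⇒ W
n=14: moves to 7(W), 12(W), 13(W); every one is W ⇒ L
n=15: can move to 14, which is L ⇒ W
From 15, the L positions reachable in one move are: 14.

Move to 14.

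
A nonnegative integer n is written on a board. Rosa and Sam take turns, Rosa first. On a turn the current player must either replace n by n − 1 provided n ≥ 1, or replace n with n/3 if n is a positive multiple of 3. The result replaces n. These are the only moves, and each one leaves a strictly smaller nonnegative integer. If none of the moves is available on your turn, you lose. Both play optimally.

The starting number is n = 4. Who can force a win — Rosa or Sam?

Sam wins.

Work bottom-up. With no move the player to move loses. Otherwise the position is W if at least one move leads to an L position for the opponent, and L if every move leads to a W.
n=0: no move → L
n=1: W (go to 0, an L position)
n=2: L (sole option 1(W) is W)
n=3: W (go to 2, an L position)
n=4: L (sole option 3(W) is W)
Every move from 4 reaches a W position, so the mover loses.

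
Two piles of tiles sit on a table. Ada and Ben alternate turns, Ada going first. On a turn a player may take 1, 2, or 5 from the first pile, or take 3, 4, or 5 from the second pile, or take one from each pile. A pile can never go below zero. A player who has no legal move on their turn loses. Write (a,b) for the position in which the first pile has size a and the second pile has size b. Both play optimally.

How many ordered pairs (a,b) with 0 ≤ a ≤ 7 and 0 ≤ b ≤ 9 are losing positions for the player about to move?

26

Use the standard recursion: the mover loses at a terminal position; elsewhere, the mover wins exactly when some move hands the opponent an L position.
Every move lowers a or b (never raises either), so fill the grid row by row in increasing a, and left to right within a row: each cell's successors are then already labelled.
      b=0  b=1  b=2  b=3  b=4  b=5  b=6  b=7  b=8  b=9
a=0:    L    L    L    W    W    W    W    W    L    L
a=1:    W    W    W    W    L    L    L    W    W    W
a=2:    W    W    W    L    W    W    W    W    W    W
a=3:    L    L    L    W    W    W    W    W    L    L
a=4:    W    W    W    W    L    L    L    W    W    W
a=5:    W    W    W    L    W    W    W    W    W    W
a=6:    L    L    L    W    W    W    W    W    L    L
a=7:    W    W    W    W    L    L    L    W    W    W
Cells with no legal move (terminal, hence L): (0,0), (0,1), (0,2).
The remaining L cells, each justified by listing all of its moves:
(0,8): →(0,5)(W), (0,4)(W), (0,3)(W) — all W, so L
(0,9): →(0,6)(W), (0,5)(W), (0,4)(W) — all W, so L
(1,4): →(0,4)(W), (1,1)(W), (1,0)(W), (0,3)(W) — all W, so L
(1,5): →(0,5)(W), (1,2)(W), (1,1)(W), (1,0)(W), (0,4)(W) — all W, so L
(1,6): →(0,6)(W), (1,3)(W), (1,2)(W), (1,1)(W), (0,5)(W) — all W, so L
(2,3): →(1,3)(W), (0,3)(W), (2,0)(W), (1,2)(W) — all W, so L
(3,0): →(2,0)(W), (1,0)(W) — all W, so L
(3,1): →(2,1)(W), (1,1)(W), (2,0)(W) — all W, so L
(3,2): →(2,2)(W), (1,2)(W), (2,1)(W) — all W, so L
(3,8): →(2,8)(W), (1,8)(W), (3,5)(W), (3,4)(W), (3,3)(W), (2,7)(W) — all W, so L
(3,9): →(2,9)(W), (1,9)(W), (3,6)(W), (3,5)(W), (3,4)(W), (2,8)(W) — all W, so L
(4,4): →(3,4)(W), (2,4)(W), (4,1)(W), (4,0)(W), (3,3)(W) — all W, so L
(4,5): →(3,5)(W), (2,5)(W), (4,2)(W), (4,1)(W), (4,0)(W), (3,4)(W) — all W, so L
(4,6): →(3,6)(W), (2,6)(W), (4,3)(W), (4,2)(W), (4,1)(W), (3,5)(W) — all W, so L
(5,3): →(4,3)(W), (3,3)(W), (0,3)(W), (5,0)(W), (4,2)(W) — all W, so L
(6,0): →(5,0)(W), (4,0)(W), (1,0)(W) — all W, so L
(6,1): →(5,1)(W), (4,1)(W), (1,1)(W), (5,0)(W) — all W, so L
(6,2): →(5,2)(W), (4,2)(W), (1,2)(W), (5,1)(W) — all W, so L
(6,8): →(5,8)(W), (4,8)(W), (1,8)(W), (6,5)(W), (6,4)(W), (6,3)(W), (5,7)(W) — all W, so L
(6,9): →(5,9)(W), (4,9)(W), (1,9)(W), (6,6)(W), (6,5)(W), (6,4)(W), (5,8)(W) — all W, so L
(7,4): →(6,4)(W), (5,4)(W), (2,4)(W), (7,1)(W), (7,0)(W), (6,3)(W) — all W, so L
(7,5): →(6,5)(W), (5,5)(W), (2,5)(W), (7,2)(W), (7,1)(W), (7,0)(W), (6,4)(W) — all W, so L
(7,6): →(6,6)(W), (5,6)(W), (2,6)(W), (7,3)(W), (7,2)(W), (7,1)(W), (6,5)(W) — all W, so L
Every other cell has at least one move into one of the L cells above, so it is W.
L cells per row: a=0: 5, a=1: 3, a=2: 1, a=3: 5, a=4: 3, a=5: 1, a=6: 5, a=7: 3; total 26.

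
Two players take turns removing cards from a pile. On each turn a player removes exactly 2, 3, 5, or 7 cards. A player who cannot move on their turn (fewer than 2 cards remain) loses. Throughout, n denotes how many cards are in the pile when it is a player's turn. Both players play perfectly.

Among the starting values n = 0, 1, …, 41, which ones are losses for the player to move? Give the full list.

Label each position W (a win for the player to move) or L (a loss). A position with no legal move is L; any other position is W exactly when some move reaches an L, and L when every move reaches a W.
n=0: no move → L
n=1: no move → L
n=2: can move to 0, which is L ⇒ W
n=3: can move to 1, which is L ⇒ W
n=4: can move to 1, which is L ⇒ W
n=5: can move to 0, which is L ⇒ W
n=6: can move to 1, which is L ⇒ W
n=7: can move to 0, which is L ⇒ W
n=8: can move to 1, which is L ⇒ W
n=9: moves to 7(W), 6(W), 4(W), 2(W); every one is W ⇒ L
n=10: moves to 8(W), 7(W), 5(W), 3(W); every one is W ⇒ L
n=11: can move to 9, which is L ⇒ W
n=12: can move to 10, which is L ⇒ W
n=13: can move to 10, which is L ⇒ W
n=14: can move to 9, which is L ⇒ W
n=15: can move to 10, which is L ⇒ W
n=16: can move to 9, which is L ⇒ W
n=17: can move to 10, which is L ⇒ W
n=18: moves to 16(W), 15(W), 13(W), 11(W); every one is W ⇒ L
n=19: moves to 17(W), 16(W), 14(W), 12(W); every one is W ⇒ L
n=20: can move to 18, which is L ⇒ W
n=21: can move to 19, which is L ⇒ W
n=22: can move to 19, which is L ⇒ W
n=23: can move to 18, which is L ⇒ W
n=24: can move to 19, which is L ⇒ W
n=25: can move to 18, which is L ⇒ W
n=26: can move to 19, which is L ⇒ W
n=27: moves to 25(W), 24(W), 22(W), 20(W); every one is W ⇒ L
n=28: moves to 26(W), 25(W), 23(W), 21(W); every one is W ⇒ L
n=29: can move to 27, which is L ⇒ W
n=30: can move to 28, which is L ⇒ W
n=31: can move to 28, which is L ⇒ W
n=32: can move to 27, which is L ⇒ W
n=33: can move to 28, which is L ⇒ W
n=34: can move to 27, which is L ⇒ W
n=35: can move to 28, which is L ⇒ W
n=36: moves to 34(W), 33(W), 31(W), 29(W); every one is W ⇒ L
n=37: moves to 35(W), 34(W), 32(W), 30(W); every one is W ⇒ L
n=38: can move to 36, which is L ⇒ W
n=39: can move to 37, which is L ⇒ W
n=40: can move to 37, which is L ⇒ W
n=41: can move to 36, which is L ⇒ W
Reading off the rows marked L gives the requested list; there are 10 such values of n.

0, 1, 9, 10, 18, 19, 27, 28, 36, 37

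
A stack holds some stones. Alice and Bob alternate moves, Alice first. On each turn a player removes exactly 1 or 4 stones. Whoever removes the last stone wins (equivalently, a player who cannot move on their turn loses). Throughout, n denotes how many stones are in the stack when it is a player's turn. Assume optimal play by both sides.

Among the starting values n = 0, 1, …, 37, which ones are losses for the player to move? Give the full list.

0, 2, 5, 7, 10, 12, 15, 17, 20, 22, 25, 27, 30, 32, 35, 37

Label each position W (a win for the player to move) or L (a loss). A position with no legal move is L; any other position is W exactly when some move reaches an L, and L when every move reaches a W.
n=0: no move → L
n=1: W (go to 0, an L position)
n=2: L (sole option 1(W) is W)
n=3: W (go to 2, an L position)
n=4: W (go to 0, an L position)
n=5: L (options 4(W), 1(W) are all W)
n=6: W (go to 5, an L position)
n=7: L (options 6(W), 3(W) are all W)
n=8: W (go to 7, an L position)
n=9: W (go to 5, an L position)
n=10: L (options 9(W), 6(W) are all W)
n=11: W (go to 10, an L position)
n=12: L (options 11(W), 8(W) are all W)
n=13: W (go to 12, an L position)
n=14: W (go to 10, an L position)
n=15: L (options 14(W), 11(W) are all W)
n=16: W (go to 15, an L position)
n=17: L (options 16(W), 13(W) are all W)
n=18: W (go to 17, an L position)
n=19: W (go to 15, an L position)
n=20: L (options 19(W), 16(W) are all W)
n=21: W (go to 20, an L position)
n=22: L (options 21(W), 18(W) are all W)
n=23: W (go to 22, an L position)
n=24: W (go to 20, an L position)
n=25: L (options 24(W), 21(W) are all W)
n=26: W (go to 25, an L position)
n=27: L (options 26(W), 23(W) are all W)
n=28: W (go to 27, an L position)
n=29: W (go to 25, an L position)
n=30: L (options 29(W), 26(W) are all W)
n=31: W (go to 30, an L position)
n=32: L (options 31(W), 28(W) are all W)
n=33: W (go to 32, an L position)
n=34: W (go to 30, an L position)
n=35: L (options 34(W), 31(W) are all W)
n=36: W (go to 35, an L position)
n=37: L (options 36(W), 33(W) are all W)
The losing starting values of n are exactly the entries labelled L in this table (16 of them).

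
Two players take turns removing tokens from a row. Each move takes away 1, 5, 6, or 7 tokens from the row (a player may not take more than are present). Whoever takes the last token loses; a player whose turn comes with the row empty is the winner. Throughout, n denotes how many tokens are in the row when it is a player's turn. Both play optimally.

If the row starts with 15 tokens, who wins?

The second player wins.

Build the W/L table. Terminal = W. A non-terminal position is W if it has a move to some L; otherwise it is L.
n=0: no move; the opponent has just taken the last token and therefore loses → W
n=1: the only move is to 0(W), a W ⇒ L
n=2: can move to 1, which is L ⇒ W
n=3: the only move is to 2(W), a W ⇒ L
n=4: can move to 3, which is L ⇒ W
n=5: moves to 4(W), 0(W); every one is W ⇒ L
n=6: can move to 5, which is L ⇒ W
n=7: can move to 1, which is L ⇒ W
n=8: can move to 3, which is L ⇒ W
n=9: can move to 3, which is L ⇒ W
n=10: can move to 5, which is L ⇒ W
n=11: can move to 5, which is L ⇒ W
n=12: can move to 5, which is L ⇒ W
n=13: moves to 12(W), 8(W), 7(W), 6(W); every one is W ⇒ L
n=14: can move to 13, which is L ⇒ W
n=15: moves to 14(W), 10(W), 9(W), 8(W); every one is W ⇒ L
The starting position 15 is L: whatever the player to move does, the opponent receives a W position.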